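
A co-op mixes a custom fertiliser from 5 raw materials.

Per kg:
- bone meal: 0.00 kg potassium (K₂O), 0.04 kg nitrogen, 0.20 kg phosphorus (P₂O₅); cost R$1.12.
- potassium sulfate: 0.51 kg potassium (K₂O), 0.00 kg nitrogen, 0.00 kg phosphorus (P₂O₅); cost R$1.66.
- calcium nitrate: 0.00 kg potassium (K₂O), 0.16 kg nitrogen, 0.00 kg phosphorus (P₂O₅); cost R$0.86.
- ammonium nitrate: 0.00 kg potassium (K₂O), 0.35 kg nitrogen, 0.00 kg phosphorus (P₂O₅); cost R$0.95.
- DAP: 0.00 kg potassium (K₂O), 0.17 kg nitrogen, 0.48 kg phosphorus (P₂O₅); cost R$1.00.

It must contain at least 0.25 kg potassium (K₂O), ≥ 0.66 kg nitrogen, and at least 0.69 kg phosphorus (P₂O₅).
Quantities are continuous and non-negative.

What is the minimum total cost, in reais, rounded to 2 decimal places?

Let x1 = kg of bone meal, x2 = kg of potassium sulfate, x3 = kg of calcium nitrate, x4 = kg of ammonium nitrate, x5 = kg of DAP.
min 1.12x1 + 1.66x2 + 0.86x3 + 0.95x4 + 1x5 with:
  0.51x2 ≥ 0.25   (potassium (K₂O))
  0.04x1 + 0.16x3 + 0.35x4 + 0.17x5 ≥ 0.66   (nitrogen)
  0.2x1 + 0.48x5 ≥ 0.69   (phosphorus (P₂O₅))
  x1, x2, x3, x4, x5 ≥ 0.
At the optimum only potassium sulfate, ammonium nitrate, DAP are positive (bone meal, calcium nitrate = 0). Binding constraints: potassium (K₂O), nitrogen, phosphorus (P₂O₅).
So potassium sulfate = 0.4902 kg, ammonium nitrate = 1.188 kg, DAP = 1.438 kg.
Cost = 1.66·0.4902 + 0.95·1.188 + 1·1.438 = 3.3803.

R$3.38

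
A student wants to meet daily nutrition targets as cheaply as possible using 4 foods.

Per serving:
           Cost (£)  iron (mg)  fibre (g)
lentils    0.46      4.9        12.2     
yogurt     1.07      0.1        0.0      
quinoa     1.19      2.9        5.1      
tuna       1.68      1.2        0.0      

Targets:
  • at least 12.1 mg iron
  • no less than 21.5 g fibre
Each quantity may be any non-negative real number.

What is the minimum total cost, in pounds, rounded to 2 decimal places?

Set it up as a linear program. Let x1 = servings of lentils, x2 = servings of yogurt, x3 = servings of quinoa, x4 = servings of tuna.
Minimise 0.46x1 + 1.07x2 + 1.19x3 + 1.68x4 with:
  4.9x1 + 0.1x2 + 2.9x3 + 1.2x4 ≥ 12.1   (iron)
  12.2x1 + 5.1x3 ≥ 21.5   (fibre)
  x1, x2, x3, x4 ≥ 0.
The minimum-cost mix takes nothing from yogurt, quinoa, tuna — only lentils. The iron requirement is met with equality.
That vertex is x1 = 2.469.
Objective = 0.46·2.469 = 1.1357.

£1.14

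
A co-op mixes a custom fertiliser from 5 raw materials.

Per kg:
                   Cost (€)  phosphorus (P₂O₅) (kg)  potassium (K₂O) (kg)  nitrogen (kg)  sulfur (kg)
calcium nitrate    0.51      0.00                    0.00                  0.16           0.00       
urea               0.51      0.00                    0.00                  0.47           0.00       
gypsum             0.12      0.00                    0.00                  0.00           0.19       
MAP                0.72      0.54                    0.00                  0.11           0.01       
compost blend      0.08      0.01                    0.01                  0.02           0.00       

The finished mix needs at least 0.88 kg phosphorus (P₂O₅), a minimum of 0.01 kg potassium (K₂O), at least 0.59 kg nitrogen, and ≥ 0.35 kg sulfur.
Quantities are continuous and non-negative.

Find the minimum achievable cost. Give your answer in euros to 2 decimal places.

€1.88

Let x1 = kg of calcium nitrate, x2 = kg of urea, x3 = kg of gypsum, x4 = kg of MAP, x5 = kg of compost blend.
Minimise 0.51x1 + 0.51x2 + 0.12x3 + 0.72x4 + 0.08x5 subject to:
  0.54x4 + 0.01x5 ≥ 0.88   (phosphorus (P₂O₅))
  0.01x5 ≥ 0.01   (potassium (K₂O))
  0.16x1 + 0.47x2 + 0.11x4 + 0.02x5 ≥ 0.59   (nitrogen)
  0.19x3 + 0.01x4 ≥ 0.35   (sulfur)
  x1, x2, x3, x4, x5 ≥ 0.
The cheapest feasible vertex uses only urea, gypsum, MAP, compost blend; calcium nitrate is not used. There the phosphorus (P₂O₅), potassium (K₂O), nitrogen, sulfur constraints are tight.
Optimal quantities: urea = 0.8357 kg, gypsum = 1.757 kg, MAP = 1.611 kg, compost blend = 1 kg.
Objective = 0.51·0.8357 + 0.12·1.757 + 0.72·1.611 + 0.08·1 = 1.8770.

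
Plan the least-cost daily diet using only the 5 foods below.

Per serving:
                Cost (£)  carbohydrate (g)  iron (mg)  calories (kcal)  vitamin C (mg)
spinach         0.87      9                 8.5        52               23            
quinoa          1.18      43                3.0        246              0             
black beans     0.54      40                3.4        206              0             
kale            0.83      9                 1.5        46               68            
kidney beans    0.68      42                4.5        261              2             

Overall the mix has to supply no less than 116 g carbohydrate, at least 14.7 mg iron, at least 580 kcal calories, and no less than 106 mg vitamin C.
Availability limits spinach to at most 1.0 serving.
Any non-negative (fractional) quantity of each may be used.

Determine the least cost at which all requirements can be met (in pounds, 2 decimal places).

£2.92

This is a linear program. Let x1 = servings of spinach, x2 = servings of quinoa, x3 = servings of black beans, x4 = servings of kale, x5 = servings of kidney beans.
min 0.87x1 + 1.18x2 + 0.54x3 + 0.83x4 + 0.68x5 s.t.:
  9x1 + 43x2 + 40x3 + 9x4 + 42x5 ≥ 116   (carbohydrate)
  8.5x1 + 3x2 + 3.4x3 + 1.5x4 + 4.5x5 ≥ 14.7   (iron)
  52x1 + 246x2 + 206x3 + 46x4 + 261x5 ≥ 580   (calories)
  23x1 + 68x4 + 2x5 ≥ 106   (vitamin C)
  x1 ≤ 1
  x1, x2, x3, x4, x5 ≥ 0.
The optimal basis is {spinach, black beans, kale}; quinoa, kidney beans drop out. Binding constraints: carbohydrate, iron, vitamin C.
Optimal quantities: spinach = 0.4935 servings, black beans = 2.476 servings, kale = 1.392 servings.
Cost = 0.87·0.4935 + 0.54·2.476 + 0.83·1.392 = 2.9217.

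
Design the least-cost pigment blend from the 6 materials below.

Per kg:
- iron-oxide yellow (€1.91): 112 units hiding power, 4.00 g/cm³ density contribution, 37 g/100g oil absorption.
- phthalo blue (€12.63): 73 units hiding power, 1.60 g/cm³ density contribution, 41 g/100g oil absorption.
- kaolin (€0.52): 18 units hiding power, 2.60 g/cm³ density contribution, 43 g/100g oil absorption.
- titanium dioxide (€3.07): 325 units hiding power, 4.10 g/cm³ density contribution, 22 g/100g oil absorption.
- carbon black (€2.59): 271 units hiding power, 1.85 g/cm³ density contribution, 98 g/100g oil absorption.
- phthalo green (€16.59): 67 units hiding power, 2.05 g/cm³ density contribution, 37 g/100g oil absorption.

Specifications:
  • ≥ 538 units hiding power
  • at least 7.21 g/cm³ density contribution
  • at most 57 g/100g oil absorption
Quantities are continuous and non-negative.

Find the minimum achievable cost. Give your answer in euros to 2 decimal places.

Set it up as a linear program. Let x1 = kg of iron-oxide yellow, x2 = kg of phthalo blue, x3 = kg of kaolin, x4 = kg of titanium dioxide, x5 = kg of carbon black, x6 = kg of phthalo green.
min 1.91x1 + 12.63x2 + 0.52x3 + 3.07x4 + 2.59x5 + 16.59x6 s.t.:
  112x1 + 73x2 + 18x3 + 325x4 + 271x5 + 67x6 ≥ 538   (hiding power)
  4x1 + 1.6x2 + 2.6x3 + 4.1x4 + 1.85x5 + 2.05x6 ≥ 7.21   (density contribution)
  37x1 + 41x2 + 43x3 + 22x4 + 98x5 + 37x6 ≤ 57   (oil absorption)
  x1, x2, x3, x4, x5, x6 ≥ 0.
The cheapest feasible vertex uses only kaolin, titanium dioxide; iron-oxide yellow, phthalo blue, carbon black, phthalo green are not used. There the hiding power and density contribution constraints are tight.
Solving gives x3 = 0.17823, x4 = 1.6455.
Objective = 0.52·0.17823 + 3.07·1.6455 = 5.1444.

€5.14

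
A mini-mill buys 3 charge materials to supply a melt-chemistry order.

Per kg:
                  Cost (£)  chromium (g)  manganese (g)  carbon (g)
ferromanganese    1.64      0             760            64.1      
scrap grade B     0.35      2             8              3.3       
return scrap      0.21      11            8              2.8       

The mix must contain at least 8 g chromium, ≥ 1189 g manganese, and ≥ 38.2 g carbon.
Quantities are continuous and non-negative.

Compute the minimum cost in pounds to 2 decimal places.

Let x1 = kg of ferromanganese, x2 = kg of scrap grade B, x3 = kg of return scrap.
Minimise 1.64x1 + 0.35x2 + 0.21x3 s.t.:
  2x2 + 11x3 ≥ 8   (chromium)
  760x1 + 8x2 + 8x3 ≥ 1189   (manganese)
  64.1x1 + 3.3x2 + 2.8x3 ≥ 38.2   (carbon)
  x1, x2, x3 ≥ 0.
The optimal basis is {ferromanganese, return scrap}; scrap grade B drops out. There the chromium and manganese constraints are tight.
Solving gives x1 = 1.557, x3 = 0.7273.
Objective = 1.64·1.557 + 0.21·0.7273 = 2.7062.

£2.71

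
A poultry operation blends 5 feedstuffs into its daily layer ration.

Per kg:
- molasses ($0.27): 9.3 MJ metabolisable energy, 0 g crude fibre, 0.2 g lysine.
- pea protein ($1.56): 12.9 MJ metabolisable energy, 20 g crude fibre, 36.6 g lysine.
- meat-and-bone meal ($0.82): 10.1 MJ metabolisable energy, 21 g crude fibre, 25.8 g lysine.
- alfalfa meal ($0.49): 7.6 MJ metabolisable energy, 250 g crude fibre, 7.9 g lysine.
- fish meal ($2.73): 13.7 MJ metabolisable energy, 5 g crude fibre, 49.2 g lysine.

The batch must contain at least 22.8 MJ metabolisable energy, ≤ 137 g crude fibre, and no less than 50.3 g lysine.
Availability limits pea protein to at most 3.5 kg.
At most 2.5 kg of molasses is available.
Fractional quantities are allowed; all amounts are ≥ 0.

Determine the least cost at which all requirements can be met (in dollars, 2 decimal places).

Let x1 = kg of molasses, x2 = kg of pea protein, x3 = kg of meat-and-bone meal, x4 = kg of alfalfa meal, x5 = kg of fish meal.
Minimize 0.27x1 + 1.56x2 + 0.82x3 + 0.49x4 + 2.73x5 subject to:
  9.3x1 + 12.9x2 + 10.1x3 + 7.6x4 + 13.7x5 ≥ 22.8   (metabolisable energy)
  20x2 + 21x3 + 250x4 + 5x5 ≤ 137   (crude fibre)
  0.2x1 + 36.6x2 + 25.8x3 + 7.9x4 + 49.2x5 ≥ 50.3   (lysine)
  x2 ≤ 3.5
  x1 ≤ 2.5
  x1, x2, x3, x4, x5 ≥ 0.
At the optimum only molasses, meat-and-bone meal are positive (pea protein, alfalfa meal, fish meal = 0). Binding constraints: metabolisable energy and lysine.
Optimal quantities: molasses = 0.3371 kg, meat-and-bone meal = 1.947 kg.
Hence cost = 0.27·0.3371 + 0.82·1.947 = $1.6876.

$1.69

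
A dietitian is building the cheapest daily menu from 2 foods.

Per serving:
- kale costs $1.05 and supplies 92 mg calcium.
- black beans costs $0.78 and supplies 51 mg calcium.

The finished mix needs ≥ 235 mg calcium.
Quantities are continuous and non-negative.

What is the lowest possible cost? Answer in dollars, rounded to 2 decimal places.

This is a linear program. Let x1 = servings of kale, x2 = servings of black beans.
Minimise 1.05x1 + 0.78x2 subject to:
  92x1 + 51x2 ≥ 235   (calcium)
  x1, x2 ≥ 0.
The optimal basis is {kale}; black beans drops out. The calcium requirement is met with equality.
So kale = 2.554 servings.
Total cost: 1.05·2.554 = 2.6817.

$2.68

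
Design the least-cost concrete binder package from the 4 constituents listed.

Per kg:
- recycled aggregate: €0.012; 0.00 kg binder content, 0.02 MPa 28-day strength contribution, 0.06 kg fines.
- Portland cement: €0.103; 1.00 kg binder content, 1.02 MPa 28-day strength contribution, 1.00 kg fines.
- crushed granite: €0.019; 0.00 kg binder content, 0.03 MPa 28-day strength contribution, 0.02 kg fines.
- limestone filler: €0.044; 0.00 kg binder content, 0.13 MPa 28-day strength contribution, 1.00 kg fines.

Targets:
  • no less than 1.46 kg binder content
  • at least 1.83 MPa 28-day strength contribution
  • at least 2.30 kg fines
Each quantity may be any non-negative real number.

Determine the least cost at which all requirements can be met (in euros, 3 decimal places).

€0.203

Treat it as an LP. Let x1 = kg of recycled aggregate, x2 = kg of Portland cement, x3 = kg of crushed granite, x4 = kg of limestone filler.
Minimise 0.012x1 + 0.103x2 + 0.019x3 + 0.044x4 s.t.:
  1x2 ≥ 1.46   (binder content)
  0.02x1 + 1.02x2 + 0.03x3 + 0.13x4 ≥ 1.83   (28-day strength contribution)
  0.06x1 + 1x2 + 0.02x3 + 1x4 ≥ 2.3   (fines)
  x1, x2, x3, x4 ≥ 0.
At the optimum only Portland cement, limestone filler are positive (recycled aggregate, crushed granite = 0). There the 28-day strength contribution and fines constraints are tight.
That vertex is x2 = 1.72, x4 = 0.5798.
Cost = 0.103·1.72 + 0.044·0.5798 = 0.20267.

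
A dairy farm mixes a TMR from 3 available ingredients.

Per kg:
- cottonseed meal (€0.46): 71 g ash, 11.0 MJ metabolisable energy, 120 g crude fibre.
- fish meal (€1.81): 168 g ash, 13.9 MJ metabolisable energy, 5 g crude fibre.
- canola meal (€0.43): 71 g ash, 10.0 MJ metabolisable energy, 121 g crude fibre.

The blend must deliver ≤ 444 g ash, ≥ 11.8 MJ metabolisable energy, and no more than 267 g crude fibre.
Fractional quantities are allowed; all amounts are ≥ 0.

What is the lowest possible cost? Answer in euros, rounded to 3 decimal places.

Let x1 = kg of cottonseed meal, x2 = kg of fish meal, x3 = kg of canola meal.
min 0.46x1 + 1.81x2 + 0.43x3 with:
  71x1 + 168x2 + 71x3 ≤ 444   (ash)
  11x1 + 13.9x2 + 10x3 ≥ 11.8   (metabolisable energy)
  120x1 + 5x2 + 121x3 ≤ 267   (crude fibre)
  x1, x2, x3 ≥ 0.
The minimum-cost mix takes nothing from fish meal, canola meal — only cottonseed meal. The metabolisable energy requirement is met with equality.
So cottonseed meal = 1.0727 kg.
Hence cost = 0.46·1.0727 = €0.49344.

€0.493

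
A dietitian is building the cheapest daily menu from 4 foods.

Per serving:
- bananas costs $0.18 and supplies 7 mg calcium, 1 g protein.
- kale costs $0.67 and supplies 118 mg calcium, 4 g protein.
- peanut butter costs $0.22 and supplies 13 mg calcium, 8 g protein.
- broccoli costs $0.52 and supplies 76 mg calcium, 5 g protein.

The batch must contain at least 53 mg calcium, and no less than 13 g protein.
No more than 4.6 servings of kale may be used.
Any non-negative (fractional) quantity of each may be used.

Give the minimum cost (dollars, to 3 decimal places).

$0.518

Let x1 = servings of bananas, x2 = servings of kale, x3 = servings of peanut butter, x4 = servings of broccoli.
Minimize 0.18x1 + 0.67x2 + 0.22x3 + 0.52x4 subject to:
  7x1 + 118x2 + 13x3 + 76x4 ≥ 53   (calcium)
  1x1 + 4x2 + 8x3 + 5x4 ≥ 13   (protein)
  x2 ≤ 4.6
  x1, x2, x3, x4 ≥ 0.
At the optimum only kale, peanut butter are positive (bananas, broccoli = 0). Binding constraints: calcium and protein.
Optimal quantities: kale = 0.2859 servings, peanut butter = 1.482 servings.
Cost = 0.67·0.2859 + 0.22·1.482 = 0.51759.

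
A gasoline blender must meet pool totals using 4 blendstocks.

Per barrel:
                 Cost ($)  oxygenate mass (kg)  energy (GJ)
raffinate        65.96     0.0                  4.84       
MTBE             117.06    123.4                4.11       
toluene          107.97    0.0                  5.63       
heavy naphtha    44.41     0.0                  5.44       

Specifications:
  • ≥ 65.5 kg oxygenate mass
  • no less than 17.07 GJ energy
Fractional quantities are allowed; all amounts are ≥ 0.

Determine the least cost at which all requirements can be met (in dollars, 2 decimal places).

$183.68

Let x1 = barrels of raffinate, x2 = barrels of MTBE, x3 = barrels of toluene, x4 = barrels of heavy naphtha.
min 65.96x1 + 117.06x2 + 107.97x3 + 44.41x4 s.t.:
  123.4x2 ≥ 65.5   (oxygenate mass)
  4.84x1 + 4.11x2 + 5.63x3 + 5.44x4 ≥ 17.07   (energy)
  x1, x2, x3, x4 ≥ 0.
The cheapest feasible vertex uses only MTBE, heavy naphtha; raffinate, toluene are not used. The oxygenate mass and energy requirements are met with equality.
Solving gives x2 = 0.53079, x4 = 2.7368.
Cost = 117.06·0.53079 + 44.41·2.7368 = 183.6756.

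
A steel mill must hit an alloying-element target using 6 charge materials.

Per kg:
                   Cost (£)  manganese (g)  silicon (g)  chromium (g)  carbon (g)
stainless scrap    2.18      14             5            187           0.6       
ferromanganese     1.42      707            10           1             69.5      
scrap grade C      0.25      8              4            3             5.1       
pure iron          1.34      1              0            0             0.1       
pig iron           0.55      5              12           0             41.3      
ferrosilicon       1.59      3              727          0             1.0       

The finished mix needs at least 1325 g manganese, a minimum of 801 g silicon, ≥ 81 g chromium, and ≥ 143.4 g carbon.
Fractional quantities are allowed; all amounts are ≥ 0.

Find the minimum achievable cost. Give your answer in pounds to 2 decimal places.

£5.43

This is a linear program. Let x1 = kg of stainless scrap, x2 = kg of ferromanganese, x3 = kg of scrap grade C, x4 = kg of pure iron, x5 = kg of pig iron, x6 = kg of ferrosilicon.
Minimise 2.18x1 + 1.42x2 + 0.25x3 + 1.34x4 + 0.55x5 + 1.59x6 subject to:
  14x1 + 707x2 + 8x3 + 1x4 + 5x5 + 3x6 ≥ 1325   (manganese)
  5x1 + 10x2 + 4x3 + 12x5 + 727x6 ≥ 801   (silicon)
  187x1 + 1x2 + 3x3 ≥ 81   (chromium)
  0.6x1 + 69.5x2 + 5.1x3 + 0.1x4 + 41.3x5 + 1x6 ≥ 143.4   (carbon)
  x1, x2, x3, x4, x5, x6 ≥ 0.
The optimal basis is {stainless scrap, ferromanganese, pig iron, ferrosilicon}; scrap grade C, pure iron drop out. The manganese, silicon, chromium, carbon requirements are met with equality.
Optimal quantities: stainless scrap = 0.4232 kg, ferromanganese = 1.859 kg, pig iron = 0.3118 kg, ferrosilicon = 1.068 kg.
Objective = 2.18·0.4232 + 1.42·1.859 + 0.55·0.3118 + 1.59·1.068 = 5.4320.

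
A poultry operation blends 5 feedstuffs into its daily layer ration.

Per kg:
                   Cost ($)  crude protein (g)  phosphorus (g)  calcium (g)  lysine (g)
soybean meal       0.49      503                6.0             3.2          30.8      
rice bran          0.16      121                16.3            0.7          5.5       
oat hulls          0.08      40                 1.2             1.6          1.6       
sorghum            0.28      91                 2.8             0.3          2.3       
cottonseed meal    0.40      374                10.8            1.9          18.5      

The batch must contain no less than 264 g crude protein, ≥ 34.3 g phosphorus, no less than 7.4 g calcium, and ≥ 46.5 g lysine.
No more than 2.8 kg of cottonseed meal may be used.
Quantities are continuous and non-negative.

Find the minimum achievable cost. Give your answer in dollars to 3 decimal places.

Let x1 = kg of soybean meal, x2 = kg of rice bran, x3 = kg of oat hulls, x4 = kg of sorghum, x5 = kg of cottonseed meal.
min 0.49x1 + 0.16x2 + 0.08x3 + 0.28x4 + 0.4x5 s.t.:
  503x1 + 121x2 + 40x3 + 91x4 + 374x5 ≥ 264   (crude protein)
  6x1 + 16.3x2 + 1.2x3 + 2.8x4 + 10.8x5 ≥ 34.3   (phosphorus)
  3.2x1 + 0.7x2 + 1.6x3 + 0.3x4 + 1.9x5 ≥ 7.4   (calcium)
  30.8x1 + 5.5x2 + 1.6x3 + 2.3x4 + 18.5x5 ≥ 46.5   (lysine)
  x5 ≤ 2.8
  x1, x2, x3, x4, x5 ≥ 0.
The cheapest feasible vertex uses only soybean meal, rice bran, oat hulls; sorghum, cottonseed meal are not used. There the phosphorus, calcium, lysine constraints are tight.
Optimal quantities: soybean meal = 1.145 kg, rice bran = 1.561 kg, oat hulls = 1.652 kg.
Total cost: 0.49·1.145 + 0.16·1.561 + 0.08·1.652 = 0.94297.

$0.943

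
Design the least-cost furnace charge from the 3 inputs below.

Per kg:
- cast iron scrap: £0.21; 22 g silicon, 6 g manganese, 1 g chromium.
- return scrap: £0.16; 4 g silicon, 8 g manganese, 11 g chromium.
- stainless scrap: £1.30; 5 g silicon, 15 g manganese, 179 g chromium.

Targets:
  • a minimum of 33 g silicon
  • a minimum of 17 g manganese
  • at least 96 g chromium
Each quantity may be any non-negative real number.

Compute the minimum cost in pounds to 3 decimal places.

£0.983

Let x1 = kg of cast iron scrap, x2 = kg of return scrap, x3 = kg of stainless scrap.
Minimize 0.21x1 + 0.16x2 + 1.3x3 s.t.:
  22x1 + 4x2 + 5x3 ≥ 33   (silicon)
  6x1 + 8x2 + 15x3 ≥ 17   (manganese)
  1x1 + 11x2 + 179x3 ≥ 96   (chromium)
  x1, x2, x3 ≥ 0.
The optimal mix uses every input. The silicon, manganese, chromium requirements are met with equality.
Solving gives x1 = 1.358, x2 = 0.1301, x3 = 0.5207.
Cost = 0.21·1.358 + 0.16·0.1301 + 1.3·0.5207 = 0.98291.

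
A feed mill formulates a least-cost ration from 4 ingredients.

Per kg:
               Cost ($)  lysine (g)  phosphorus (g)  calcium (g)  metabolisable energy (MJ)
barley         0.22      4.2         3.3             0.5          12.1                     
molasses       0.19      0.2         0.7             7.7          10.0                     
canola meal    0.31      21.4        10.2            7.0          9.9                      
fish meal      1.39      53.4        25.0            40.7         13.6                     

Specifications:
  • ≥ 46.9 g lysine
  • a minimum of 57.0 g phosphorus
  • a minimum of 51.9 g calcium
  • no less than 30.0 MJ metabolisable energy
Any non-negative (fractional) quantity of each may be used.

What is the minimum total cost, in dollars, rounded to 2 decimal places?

Let x1 = kg of barley, x2 = kg of molasses, x3 = kg of canola meal, x4 = kg of fish meal.
min 0.22x1 + 0.19x2 + 0.31x3 + 1.39x4 with:
  4.2x1 + 0.2x2 + 21.4x3 + 53.4x4 ≥ 46.9   (lysine)
  3.3x1 + 0.7x2 + 10.2x3 + 25x4 ≥ 57   (phosphorus)
  0.5x1 + 7.7x2 + 7x3 + 40.7x4 ≥ 51.9   (calcium)
  12.1x1 + 10x2 + 9.9x3 + 13.6x4 ≥ 30   (metabolisable energy)
  x1, x2, x3, x4 ≥ 0.
The optimal basis is {molasses, canola meal}; barley, fish meal drop out. The phosphorus and calcium requirements are met with equality.
Solving gives x2 = 1.771, x3 = 5.467.
Objective = 0.19·1.771 + 0.31·5.467 = 2.0313.

$2.03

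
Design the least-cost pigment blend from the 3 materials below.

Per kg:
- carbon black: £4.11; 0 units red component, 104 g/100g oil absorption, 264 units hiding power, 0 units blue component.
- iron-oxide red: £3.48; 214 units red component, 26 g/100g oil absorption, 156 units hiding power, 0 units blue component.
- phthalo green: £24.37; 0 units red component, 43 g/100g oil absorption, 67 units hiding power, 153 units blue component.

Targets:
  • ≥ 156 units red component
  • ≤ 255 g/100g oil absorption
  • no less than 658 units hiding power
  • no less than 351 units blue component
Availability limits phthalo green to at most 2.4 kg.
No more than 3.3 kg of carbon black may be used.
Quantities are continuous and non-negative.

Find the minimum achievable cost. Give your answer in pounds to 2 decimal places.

£65.01

Treat it as an LP. Let x1 = kg of carbon black, x2 = kg of iron-oxide red, x3 = kg of phthalo green.
Minimise 4.11x1 + 3.48x2 + 24.37x3 subject to:
  214x2 ≥ 156   (red component)
  104x1 + 26x2 + 43x3 ≤ 255   (oil absorption)
  264x1 + 156x2 + 67x3 ≥ 658   (hiding power)
  153x3 ≥ 351   (blue component)
  x3 ≤ 2.4
  x1 ≤ 3.3
  x1, x2, x3 ≥ 0.
The optimal mix uses every input. There the oil absorption, hiding power, blue component constraints are tight.
Optimal quantities: carbon black = 1.205 kg, iron-oxide red = 1.193 kg, phthalo green = 2.294 kg.
Hence cost = 4.11·1.205 + 3.48·1.193 + 24.37·2.294 = £65.0090.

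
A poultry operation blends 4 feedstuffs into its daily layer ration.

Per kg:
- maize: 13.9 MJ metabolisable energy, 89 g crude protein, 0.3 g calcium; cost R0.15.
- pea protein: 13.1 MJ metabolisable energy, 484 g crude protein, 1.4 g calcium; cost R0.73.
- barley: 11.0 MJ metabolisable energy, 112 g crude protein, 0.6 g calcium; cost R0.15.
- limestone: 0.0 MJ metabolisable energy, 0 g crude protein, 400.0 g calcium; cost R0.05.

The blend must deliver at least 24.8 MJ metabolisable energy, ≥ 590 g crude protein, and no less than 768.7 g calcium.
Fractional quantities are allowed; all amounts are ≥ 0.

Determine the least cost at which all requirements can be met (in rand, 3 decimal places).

R0.886

This is a linear program. Let x1 = kg of maize, x2 = kg of pea protein, x3 = kg of barley, x4 = kg of limestone.
Minimize 0.15x1 + 0.73x2 + 0.15x3 + 0.05x4 s.t.:
  13.9x1 + 13.1x2 + 11x3 ≥ 24.8   (metabolisable energy)
  89x1 + 484x2 + 112x3 ≥ 590   (crude protein)
  0.3x1 + 1.4x2 + 0.6x3 + 400x4 ≥ 768.7   (calcium)
  x1, x2, x3, x4 ≥ 0.
The cheapest feasible vertex uses only barley, limestone; maize, pea protein are not used. The crude protein and calcium requirements are met with equality.
So barley = 5.268 kg, limestone = 1.914 kg.
Total cost: 0.15·5.268 + 0.05·1.914 = 0.88590.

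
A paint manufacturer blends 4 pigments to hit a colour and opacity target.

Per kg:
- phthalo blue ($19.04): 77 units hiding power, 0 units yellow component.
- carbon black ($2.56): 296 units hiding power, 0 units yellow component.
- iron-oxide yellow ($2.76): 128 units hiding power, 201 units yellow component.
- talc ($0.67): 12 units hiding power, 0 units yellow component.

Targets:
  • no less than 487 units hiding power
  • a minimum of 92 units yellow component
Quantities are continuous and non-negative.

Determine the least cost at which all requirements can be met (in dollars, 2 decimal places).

Set it up as a linear program. Let x1 = kg of phthalo blue, x2 = kg of carbon black, x3 = kg of iron-oxide yellow, x4 = kg of talc.
Minimise 19.04x1 + 2.56x2 + 2.76x3 + 0.67x4 s.t.:
  77x1 + 296x2 + 128x3 + 12x4 ≥ 487   (hiding power)
  201x3 ≥ 92   (yellow component)
  x1, x2, x3, x4 ≥ 0.
The minimum-cost mix takes nothing from phthalo blue, talc — only carbon black, iron-oxide yellow. There the hiding power and yellow component constraints are tight.
Optimal quantities: carbon black = 1.447 kg, iron-oxide yellow = 0.4577 kg.
Total cost: 2.56·1.447 + 2.76·0.4577 = 4.9676.

$4.97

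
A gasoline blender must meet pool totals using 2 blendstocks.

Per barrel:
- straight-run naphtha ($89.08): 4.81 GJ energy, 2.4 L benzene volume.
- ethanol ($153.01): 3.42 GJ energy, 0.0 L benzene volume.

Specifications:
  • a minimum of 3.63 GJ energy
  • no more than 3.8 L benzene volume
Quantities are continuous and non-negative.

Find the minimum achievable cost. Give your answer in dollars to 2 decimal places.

$67.23

Let x1 = barrels of straight-run naphtha, x2 = barrels of ethanol.
Minimize 89.08x1 + 153.01x2 subject to:
  4.81x1 + 3.42x2 ≥ 3.63   (energy)
  2.4x1 ≤ 3.8   (benzene volume)
  x1, x2 ≥ 0.
The optimal basis is {straight-run naphtha}; ethanol drops out. Binding constraint: energy.
Solving gives x1 = 0.7547.
Hence cost = 89.08·0.7547 = $67.2287.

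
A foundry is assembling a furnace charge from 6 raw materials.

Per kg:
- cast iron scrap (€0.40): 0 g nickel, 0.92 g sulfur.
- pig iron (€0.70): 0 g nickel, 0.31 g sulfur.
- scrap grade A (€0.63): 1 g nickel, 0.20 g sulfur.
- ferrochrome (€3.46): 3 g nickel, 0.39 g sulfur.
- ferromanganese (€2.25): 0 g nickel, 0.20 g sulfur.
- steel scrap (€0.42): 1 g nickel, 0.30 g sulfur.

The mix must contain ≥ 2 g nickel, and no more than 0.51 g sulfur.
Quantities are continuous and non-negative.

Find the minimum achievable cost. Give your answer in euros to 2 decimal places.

€1.03

Let x1 = kg of cast iron scrap, x2 = kg of pig iron, x3 = kg of scrap grade A, x4 = kg of ferrochrome, x5 = kg of ferromanganese, x6 = kg of steel scrap.
Minimise 0.4x1 + 0.7x2 + 0.63x3 + 3.46x4 + 2.25x5 + 0.42x6 s.t.:
  1x3 + 3x4 + 1x6 ≥ 2   (nickel)
  0.92x1 + 0.31x2 + 0.2x3 + 0.39x4 + 0.2x5 + 0.3x6 ≤ 0.51   (sulfur)
  x1, x2, x3, x4, x5, x6 ≥ 0.
The cheapest feasible vertex uses only scrap grade A, steel scrap; cast iron scrap, pig iron, ferrochrome, ferromanganese are not used. Binding constraints: nickel and sulfur.
Optimal quantities: scrap grade A = 0.9 kg, steel scrap = 1.1 kg.
Total cost: 0.63·0.9 + 0.42·1.1 = 1.0290.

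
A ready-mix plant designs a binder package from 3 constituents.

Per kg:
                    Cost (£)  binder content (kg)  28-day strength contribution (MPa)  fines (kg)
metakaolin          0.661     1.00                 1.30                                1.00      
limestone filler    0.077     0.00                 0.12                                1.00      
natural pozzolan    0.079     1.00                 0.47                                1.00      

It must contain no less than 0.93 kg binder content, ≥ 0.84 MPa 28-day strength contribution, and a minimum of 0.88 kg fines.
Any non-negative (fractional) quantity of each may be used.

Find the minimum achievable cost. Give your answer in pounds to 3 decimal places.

£0.141

Let x1 = kg of metakaolin, x2 = kg of limestone filler, x3 = kg of natural pozzolan.
min 0.661x1 + 0.077x2 + 0.079x3 with:
  1x1 + 1x3 ≥ 0.93   (binder content)
  1.3x1 + 0.12x2 + 0.47x3 ≥ 0.84   (28-day strength contribution)
  1x1 + 1x2 + 1x3 ≥ 0.88   (fines)
  x1, x2, x3 ≥ 0.
The minimum-cost mix takes nothing from metakaolin, limestone filler — only natural pozzolan. The 28-day strength contribution requirement is met with equality.
Solving gives x3 = 1.787.
Objective = 0.079·1.787 = 0.14117.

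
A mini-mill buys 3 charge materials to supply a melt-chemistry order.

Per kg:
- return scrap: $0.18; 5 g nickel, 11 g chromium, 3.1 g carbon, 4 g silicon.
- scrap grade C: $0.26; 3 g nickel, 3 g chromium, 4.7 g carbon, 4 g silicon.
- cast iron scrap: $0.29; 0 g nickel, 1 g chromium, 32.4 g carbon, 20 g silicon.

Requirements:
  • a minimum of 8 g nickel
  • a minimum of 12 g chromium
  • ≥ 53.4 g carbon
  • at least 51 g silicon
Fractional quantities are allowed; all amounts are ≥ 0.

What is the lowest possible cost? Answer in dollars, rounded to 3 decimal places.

Treat it as an LP. Let x1 = kg of return scrap, x2 = kg of scrap grade C, x3 = kg of cast iron scrap.
Minimize 0.18x1 + 0.26x2 + 0.29x3 with:
  5x1 + 3x2 ≥ 8   (nickel)
  11x1 + 3x2 + 1x3 ≥ 12   (chromium)
  3.1x1 + 4.7x2 + 32.4x3 ≥ 53.4   (carbon)
  4x1 + 4x2 + 20x3 ≥ 51   (silicon)
  x1, x2, x3 ≥ 0.
At the optimum only return scrap, cast iron scrap are positive (scrap grade C = 0). Binding constraints: nickel and silicon.
Optimal quantities: return scrap = 1.6 kg, cast iron scrap = 2.23 kg.
Total cost: 0.18·1.6 + 0.29·2.23 = 0.93470.

$0.935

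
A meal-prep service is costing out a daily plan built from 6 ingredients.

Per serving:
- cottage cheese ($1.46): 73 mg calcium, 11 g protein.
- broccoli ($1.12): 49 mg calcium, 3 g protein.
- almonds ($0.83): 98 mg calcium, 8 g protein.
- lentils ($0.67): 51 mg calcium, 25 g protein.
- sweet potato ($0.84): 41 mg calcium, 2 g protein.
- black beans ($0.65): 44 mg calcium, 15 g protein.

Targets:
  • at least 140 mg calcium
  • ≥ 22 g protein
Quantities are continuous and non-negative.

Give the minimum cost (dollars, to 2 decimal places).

$1.31

Treat it as an LP. Let x1 = servings of cottage cheese, x2 = servings of broccoli, x3 = servings of almonds, x4 = servings of lentils, x5 = servings of sweet potato, x6 = servings of black beans.
min 1.46x1 + 1.12x2 + 0.83x3 + 0.67x4 + 0.84x5 + 0.65x6 with:
  73x1 + 49x2 + 98x3 + 51x4 + 41x5 + 44x6 ≥ 140   (calcium)
  11x1 + 3x2 + 8x3 + 25x4 + 2x5 + 15x6 ≥ 22   (protein)
  x1, x2, x3, x4, x5, x6 ≥ 0.
The minimum-cost mix takes nothing from cottage cheese, broccoli, sweet potato, black beans — only almonds, lentils. The calcium and protein requirements are met with equality.
Solving gives x3 = 1.165, x4 = 0.5073.
Objective = 0.83·1.165 + 0.67·0.5073 = 1.3068.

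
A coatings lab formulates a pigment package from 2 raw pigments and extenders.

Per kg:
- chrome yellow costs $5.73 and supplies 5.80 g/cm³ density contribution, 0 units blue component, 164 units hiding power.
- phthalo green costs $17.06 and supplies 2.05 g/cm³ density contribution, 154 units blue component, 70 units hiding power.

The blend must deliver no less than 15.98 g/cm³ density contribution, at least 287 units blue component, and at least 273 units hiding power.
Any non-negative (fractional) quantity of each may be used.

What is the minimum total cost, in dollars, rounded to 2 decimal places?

$43.81

Let x1 = kg of chrome yellow, x2 = kg of phthalo green.
min 5.73x1 + 17.06x2 s.t.:
  5.8x1 + 2.05x2 ≥ 15.98   (density contribution)
  154x2 ≥ 287   (blue component)
  164x1 + 70x2 ≥ 273   (hiding power)
  x1, x2 ≥ 0.
Both inputs are positive at the optimum. The density contribution and blue component requirements are met with equality.
That vertex is x1 = 2.096, x2 = 1.864.
Cost = 5.73·2.096 + 17.06·1.864 = 43.8099.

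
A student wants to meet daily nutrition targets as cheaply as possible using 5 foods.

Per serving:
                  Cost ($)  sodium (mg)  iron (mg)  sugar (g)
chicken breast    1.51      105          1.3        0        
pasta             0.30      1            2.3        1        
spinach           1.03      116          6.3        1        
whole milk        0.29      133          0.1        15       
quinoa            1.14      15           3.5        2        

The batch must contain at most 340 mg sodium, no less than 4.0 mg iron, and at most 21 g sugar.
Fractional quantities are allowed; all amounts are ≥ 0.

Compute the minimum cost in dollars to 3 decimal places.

$0.522

Set it up as a linear program. Let x1 = servings of chicken breast, x2 = servings of pasta, x3 = servings of spinach, x4 = servings of whole milk, x5 = servings of quinoa.
min 1.51x1 + 0.3x2 + 1.03x3 + 0.29x4 + 1.14x5 with:
  105x1 + 1x2 + 116x3 + 133x4 + 15x5 ≤ 340   (sodium)
  1.3x1 + 2.3x2 + 6.3x3 + 0.1x4 + 3.5x5 ≥ 4   (iron)
  1x2 + 1x3 + 15x4 + 2x5 ≤ 21   (sugar)
  x1, x2, x3, x4, x5 ≥ 0.
The minimum-cost mix takes nothing from chicken breast, spinach, whole milk, quinoa — only pasta. The iron requirement is met with equality.
Solving gives x2 = 1.739.
Objective = 0.3·1.739 = 0.52170.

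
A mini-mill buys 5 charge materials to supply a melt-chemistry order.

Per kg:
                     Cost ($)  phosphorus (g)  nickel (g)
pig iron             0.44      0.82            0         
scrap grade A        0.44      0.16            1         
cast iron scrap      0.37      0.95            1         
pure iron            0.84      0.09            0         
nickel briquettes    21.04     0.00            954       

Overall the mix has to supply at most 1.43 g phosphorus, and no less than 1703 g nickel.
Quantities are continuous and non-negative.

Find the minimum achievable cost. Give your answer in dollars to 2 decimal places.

$37.56

Set it up as a linear program. Let x1 = kg of pig iron, x2 = kg of scrap grade A, x3 = kg of cast iron scrap, x4 = kg of pure iron, x5 = kg of nickel briquettes.
min 0.44x1 + 0.44x2 + 0.37x3 + 0.84x4 + 21.04x5 with:
  0.82x1 + 0.16x2 + 0.95x3 + 0.09x4 ≤ 1.43   (phosphorus)
  1x2 + 1x3 + 954x5 ≥ 1703   (nickel)
  x1, x2, x3, x4, x5 ≥ 0.
The minimum-cost mix takes nothing from pig iron, scrap grade A, cast iron scrap, pure iron — only nickel briquettes. The nickel requirement is met with equality.
So nickel briquettes = 1.785 kg.
Hence cost = 21.04·1.785 = $37.5564.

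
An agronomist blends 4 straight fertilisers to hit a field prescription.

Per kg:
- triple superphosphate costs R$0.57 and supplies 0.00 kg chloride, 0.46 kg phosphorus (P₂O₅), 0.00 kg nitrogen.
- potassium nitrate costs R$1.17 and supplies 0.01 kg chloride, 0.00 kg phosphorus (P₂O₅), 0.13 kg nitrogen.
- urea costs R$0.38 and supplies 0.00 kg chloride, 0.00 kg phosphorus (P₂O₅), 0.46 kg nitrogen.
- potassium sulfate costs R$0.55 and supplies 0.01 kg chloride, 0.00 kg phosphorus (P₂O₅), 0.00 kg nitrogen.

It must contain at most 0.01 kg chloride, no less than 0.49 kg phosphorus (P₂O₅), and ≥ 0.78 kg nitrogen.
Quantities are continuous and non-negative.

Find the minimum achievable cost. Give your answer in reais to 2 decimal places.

Let x1 = kg of triple superphosphate, x2 = kg of potassium nitrate, x3 = kg of urea, x4 = kg of potassium sulfate.
Minimise 0.57x1 + 1.17x2 + 0.38x3 + 0.55x4 subject to:
  0.01x2 + 0.01x4 ≤ 0.01   (chloride)
  0.46x1 ≥ 0.49   (phosphorus (P₂O₅))
  0.13x2 + 0.46x3 ≥ 0.78   (nitrogen)
  x1, x2, x3, x4 ≥ 0.
The cheapest feasible vertex uses only triple superphosphate, urea; potassium nitrate, potassium sulfate are not used. Binding constraints: phosphorus (P₂O₅) and nitrogen.
So triple superphosphate = 1.065 kg, urea = 1.696 kg.
Total cost: 0.57·1.065 + 0.38·1.696 = 1.2515.

R$1.25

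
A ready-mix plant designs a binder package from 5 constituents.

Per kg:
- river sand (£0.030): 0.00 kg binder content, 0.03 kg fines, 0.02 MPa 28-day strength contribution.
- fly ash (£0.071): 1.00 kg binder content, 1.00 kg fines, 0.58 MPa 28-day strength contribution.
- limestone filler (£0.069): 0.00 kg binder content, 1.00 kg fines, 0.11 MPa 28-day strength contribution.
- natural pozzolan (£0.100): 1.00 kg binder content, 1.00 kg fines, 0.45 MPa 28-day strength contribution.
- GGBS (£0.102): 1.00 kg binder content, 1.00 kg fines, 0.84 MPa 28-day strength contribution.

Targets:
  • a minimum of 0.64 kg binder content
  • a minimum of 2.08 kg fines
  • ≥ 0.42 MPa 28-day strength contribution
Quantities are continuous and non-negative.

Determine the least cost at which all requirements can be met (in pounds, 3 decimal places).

Set it up as a linear program. Let x1 = kg of river sand, x2 = kg of fly ash, x3 = kg of limestone filler, x4 = kg of natural pozzolan, x5 = kg of GGBS.
min 0.03x1 + 0.071x2 + 0.069x3 + 0.1x4 + 0.102x5 subject to:
  1x2 + 1x4 + 1x5 ≥ 0.64   (binder content)
  0.03x1 + 1x2 + 1x3 + 1x4 + 1x5 ≥ 2.08   (fines)
  0.02x1 + 0.58x2 + 0.11x3 + 0.45x4 + 0.84x5 ≥ 0.42   (28-day strength contribution)
  x1, x2, x3, x4, x5 ≥ 0.
The optimal basis is {fly ash, limestone filler}; river sand, natural pozzolan, GGBS drop out. The binder content and fines requirements are met with equality.
Optimal quantities: fly ash = 0.64 kg, limestone filler = 1.44 kg.
Hence cost = 0.071·0.64 + 0.069·1.44 = £0.14480.

£0.145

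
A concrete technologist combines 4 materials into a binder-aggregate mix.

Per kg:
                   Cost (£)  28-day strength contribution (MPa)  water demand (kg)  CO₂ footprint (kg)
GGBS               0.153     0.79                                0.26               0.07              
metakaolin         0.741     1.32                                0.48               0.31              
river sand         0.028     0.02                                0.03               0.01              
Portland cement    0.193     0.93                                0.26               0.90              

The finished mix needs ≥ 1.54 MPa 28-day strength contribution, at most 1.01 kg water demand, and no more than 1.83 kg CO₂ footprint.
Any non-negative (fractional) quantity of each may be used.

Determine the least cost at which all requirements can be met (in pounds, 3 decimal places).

£0.298

Let x1 = kg of GGBS, x2 = kg of metakaolin, x3 = kg of river sand, x4 = kg of Portland cement.
Minimise 0.153x1 + 0.741x2 + 0.028x3 + 0.193x4 subject to:
  0.79x1 + 1.32x2 + 0.02x3 + 0.93x4 ≥ 1.54   (28-day strength contribution)
  0.26x1 + 0.48x2 + 0.03x3 + 0.26x4 ≤ 1.01   (water demand)
  0.07x1 + 0.31x2 + 0.01x3 + 0.9x4 ≤ 1.83   (CO₂ footprint)
  x1, x2, x3, x4 ≥ 0.
The cheapest feasible vertex uses only GGBS; metakaolin, river sand, Portland cement are not used. The 28-day strength contribution requirement is met with equality.
Optimal quantities: GGBS = 1.949 kg.
Hence cost = 0.153·1.949 = £0.29820.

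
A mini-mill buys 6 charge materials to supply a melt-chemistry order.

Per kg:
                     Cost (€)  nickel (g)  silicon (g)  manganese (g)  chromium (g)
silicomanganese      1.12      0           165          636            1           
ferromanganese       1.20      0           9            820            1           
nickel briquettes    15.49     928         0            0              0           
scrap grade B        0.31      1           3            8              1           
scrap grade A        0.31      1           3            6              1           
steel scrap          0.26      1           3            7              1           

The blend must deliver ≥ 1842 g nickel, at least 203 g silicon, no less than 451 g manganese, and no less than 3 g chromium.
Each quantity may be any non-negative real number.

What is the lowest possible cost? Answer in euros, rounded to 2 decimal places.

€32.53

This is a linear program. Let x1 = kg of silicomanganese, x2 = kg of ferromanganese, x3 = kg of nickel briquettes, x4 = kg of scrap grade B, x5 = kg of scrap grade A, x6 = kg of steel scrap.
Minimise 1.12x1 + 1.2x2 + 15.49x3 + 0.31x4 + 0.31x5 + 0.26x6 s.t.:
  928x3 + 1x4 + 1x5 + 1x6 ≥ 1842   (nickel)
  165x1 + 9x2 + 3x4 + 3x5 + 3x6 ≥ 203   (silicon)
  636x1 + 820x2 + 8x4 + 6x5 + 7x6 ≥ 451   (manganese)
  1x1 + 1x2 + 1x4 + 1x5 + 1x6 ≥ 3   (chromium)
  x1, x2, x3, x4, x5, x6 ≥ 0.
At the optimum only silicomanganese, nickel briquettes, steel scrap are positive (ferromanganese, scrap grade B, scrap grade A = 0). The nickel, silicon, chromium requirements are met with equality.
Solving gives x1 = 1.198, x3 = 1.983, x6 = 1.802.
Objective = 1.12·1.198 + 15.49·1.983 + 0.26·1.802 = 32.5270.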